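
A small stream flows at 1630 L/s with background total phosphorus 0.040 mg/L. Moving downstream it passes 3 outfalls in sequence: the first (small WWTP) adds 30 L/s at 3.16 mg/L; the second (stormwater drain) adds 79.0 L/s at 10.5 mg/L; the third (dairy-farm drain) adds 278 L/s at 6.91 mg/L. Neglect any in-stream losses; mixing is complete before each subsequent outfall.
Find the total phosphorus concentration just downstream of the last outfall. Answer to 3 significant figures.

After outfall 1: Q = 1630 + 30.00 = 1660 L/s; C = (1630·0.04000 + 30.00·3.160)/1660 = 0.09639 mg/L.
After outfall 2: Q = 1660 + 79.00 = 1739 L/s; C = (1660·0.09639 + 79.00·10.50)/1739 = 0.5690 mg/L.
After outfall 3: Q = 1739 + 278.0 = 2017 L/s; C = (1739·0.5690 + 278.0·6.910)/2017 = 1.443 mg/L.

1.44 mg/L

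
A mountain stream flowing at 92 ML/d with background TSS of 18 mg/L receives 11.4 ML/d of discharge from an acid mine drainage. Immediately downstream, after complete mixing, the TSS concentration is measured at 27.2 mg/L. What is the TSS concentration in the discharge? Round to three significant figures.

Mass balance: 92.00·18.00 + 11.40·Cₑ = 103.4·27.20
→ Cₑ = (103.4·27.20 − 92.00·18.00) / 11.40 = 101.4 mg/L.

101 mg/L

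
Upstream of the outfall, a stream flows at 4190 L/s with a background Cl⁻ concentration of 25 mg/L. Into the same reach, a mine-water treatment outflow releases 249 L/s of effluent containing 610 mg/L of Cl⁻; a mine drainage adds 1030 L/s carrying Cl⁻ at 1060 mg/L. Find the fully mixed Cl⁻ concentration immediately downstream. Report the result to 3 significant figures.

247 mg/L

Mass balance: C = (4190·25.00 + 249.0·610.0 + 1030·1060) / 5469 = 1348000/5469 = 246.6 mg/L.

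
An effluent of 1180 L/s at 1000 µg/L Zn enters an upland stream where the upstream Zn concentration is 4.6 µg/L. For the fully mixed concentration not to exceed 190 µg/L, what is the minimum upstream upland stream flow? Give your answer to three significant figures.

Set C_mix = 190: (Q·4.600 + 1180·1000) / (Q + 1180) = 190
→ Q = 1180·(1000 − 190)/(190 − 4.600) = 5155 L/s.

5160 L/s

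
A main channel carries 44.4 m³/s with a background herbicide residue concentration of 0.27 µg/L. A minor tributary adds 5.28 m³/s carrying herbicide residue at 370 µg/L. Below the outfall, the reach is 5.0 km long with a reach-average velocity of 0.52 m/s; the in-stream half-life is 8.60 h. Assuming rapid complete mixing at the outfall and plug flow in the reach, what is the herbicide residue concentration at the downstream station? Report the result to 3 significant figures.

31.9 µg/L

Conservation of mass: C = (44.40·0.2700 + 5.280·370.0) / 49.68 = 1966/49.68 = 39.56 µg/L.
Travel time t = 5.0·1000 / 0.52 = 9615 s = 2.671 h.
Half-life 8.60 h → k = ln 2 / 8.60 = 0.08060 h⁻¹ = 1.934 d⁻¹.
Decay over the reach: 39.56·exp(−kt) = 39.56·0.8063 = 31.90 µg/L.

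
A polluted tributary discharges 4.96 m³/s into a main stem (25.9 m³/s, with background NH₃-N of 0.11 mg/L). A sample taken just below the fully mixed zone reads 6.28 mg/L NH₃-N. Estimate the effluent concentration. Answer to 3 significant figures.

38.5 mg/L

Mass balance: 25.90·0.1100 + 4.960·Cₑ = 30.86·6.280
→ Cₑ = (30.86·6.280 − 25.90·0.1100) / 4.960 = 38.50 mg/L.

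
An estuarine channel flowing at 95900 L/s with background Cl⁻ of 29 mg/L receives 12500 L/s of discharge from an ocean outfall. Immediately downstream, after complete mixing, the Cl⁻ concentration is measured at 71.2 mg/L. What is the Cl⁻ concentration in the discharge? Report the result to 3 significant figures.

Mass balance: 95900·29.00 + 12500·Cₑ = 108400·71.20
→ Cₑ = (108400·71.20 − 95900·29.00) / 12500 = 395.0 mg/L.

395 mg/L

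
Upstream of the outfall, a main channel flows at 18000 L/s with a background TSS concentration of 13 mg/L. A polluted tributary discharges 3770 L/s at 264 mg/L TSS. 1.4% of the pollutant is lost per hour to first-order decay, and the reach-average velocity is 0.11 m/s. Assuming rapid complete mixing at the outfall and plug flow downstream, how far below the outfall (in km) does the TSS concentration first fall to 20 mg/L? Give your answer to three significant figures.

29.2 km

After mixing, C = (18000·13.00 + 3770·264.0) / 21770 = 1229000/21770 = 56.47 mg/L.
1.4%/h lost → k = −ln(1 − 0.014) = 0.01410 h⁻¹.
Set 56.47·exp(−k·t) = 20 → t = ln(56.47/20)/k = 265000 s = 73.62 h.
Distance = v·t = 0.11·265000 = 29150 m = 29.15 km.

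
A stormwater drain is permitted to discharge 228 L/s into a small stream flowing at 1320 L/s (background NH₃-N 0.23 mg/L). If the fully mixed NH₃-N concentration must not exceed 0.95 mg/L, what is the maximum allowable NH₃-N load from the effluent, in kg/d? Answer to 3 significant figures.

Mass balance at the limit: 1320·0.2300 + 228.0·Cₑ = 1548·0.95 → Cₑ = 5.118 mg/L.
228.0 L/s = 0.2280 m³/s. Load = 0.2280 m³/s × 5.118 g/m³ × 86 400 s/d = 100.8 kg/d.

101 kg/d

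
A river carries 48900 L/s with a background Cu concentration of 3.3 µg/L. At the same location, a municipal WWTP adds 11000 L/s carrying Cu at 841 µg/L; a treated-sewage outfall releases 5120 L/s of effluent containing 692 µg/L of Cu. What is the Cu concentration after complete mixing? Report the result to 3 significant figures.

199 µg/L

Flow-weighted average: C = (48900·3.300 + 11000·841.0 + 5120·692.0) / 65020 = 12960000/65020 = 199.3 µg/L.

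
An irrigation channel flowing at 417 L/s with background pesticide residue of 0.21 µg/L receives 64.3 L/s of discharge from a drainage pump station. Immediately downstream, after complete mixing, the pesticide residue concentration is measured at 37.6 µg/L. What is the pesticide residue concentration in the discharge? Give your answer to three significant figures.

280 µg/L

Mass balance: 417.0·0.2100 + 64.30·Cₑ = 481.3·37.60
→ Cₑ = (481.3·37.60 − 417.0·0.2100) / 64.30 = 280.1 µg/L.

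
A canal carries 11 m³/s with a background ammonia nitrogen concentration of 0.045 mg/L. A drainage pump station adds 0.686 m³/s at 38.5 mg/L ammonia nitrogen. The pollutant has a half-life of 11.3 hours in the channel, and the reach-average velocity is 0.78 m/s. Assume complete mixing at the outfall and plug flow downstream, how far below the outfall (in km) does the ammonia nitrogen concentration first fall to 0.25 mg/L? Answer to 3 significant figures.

102 km

Conservation of mass: C = (11.00·0.04500 + 0.6860·38.50) / 11.69 = 26.91/11.69 = 2.302 mg/L.
Half-life 11.3 h → k = ln 2 / 11.3 = 0.06134 h⁻¹ = 1.472 d⁻¹.
Set 2.302·exp(−k·t) = 0.25 → t = ln(2.302/0.25)/k = 130300 s = 36.20 h.
Distance = v·t = 0.78·130300 = 101600 m = 101.6 km.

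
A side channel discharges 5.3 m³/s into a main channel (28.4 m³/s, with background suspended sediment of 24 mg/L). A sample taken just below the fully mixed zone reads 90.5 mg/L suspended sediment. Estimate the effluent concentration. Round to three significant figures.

447 mg/L

Mass balance: 28.40·24.00 + 5.300·Cₑ = 33.70·90.50
→ Cₑ = (33.70·90.50 − 28.40·24.00) / 5.300 = 446.8 mg/L.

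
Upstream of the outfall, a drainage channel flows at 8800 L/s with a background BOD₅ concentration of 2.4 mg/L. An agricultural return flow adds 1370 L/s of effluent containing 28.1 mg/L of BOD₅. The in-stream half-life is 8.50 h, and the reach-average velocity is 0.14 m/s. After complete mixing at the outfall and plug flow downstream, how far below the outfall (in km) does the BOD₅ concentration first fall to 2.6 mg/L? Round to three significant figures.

Conservation of mass: C = (8800·2.400 + 1370·28.10) / 10170 = 59620/10170 = 5.862 mg/L.
Half-life 8.50 h → k = ln 2 / 8.50 = 0.08155 h⁻¹ = 1.957 d⁻¹.
Set 5.862·exp(−k·t) = 2.6 → t = ln(5.862/2.6)/k = 35890 s = 9.970 h.
Distance = v·t = 0.14·35890 = 5025 m = 5.025 km.

5.02 km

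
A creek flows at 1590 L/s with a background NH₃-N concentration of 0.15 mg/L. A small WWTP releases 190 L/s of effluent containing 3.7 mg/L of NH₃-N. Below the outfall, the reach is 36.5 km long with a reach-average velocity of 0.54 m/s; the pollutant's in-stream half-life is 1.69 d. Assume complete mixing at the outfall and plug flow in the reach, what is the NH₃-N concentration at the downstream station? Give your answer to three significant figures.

Flow-weighted average: C = (1590·0.1500 + 190.0·3.700) / 1780 = 941.5/1780 = 0.5289 mg/L.
Travel time t = 36.5·1000 / 0.54 = 67590 s = 18.78 h.
Half-life 1.69 d → k = ln 2 / 1.69 = 0.4101 d⁻¹.
First-order decay: C = 0.5289·exp(−k·t) = 0.5289·0.7255 = 0.3838 mg/L.

0.384 mg/L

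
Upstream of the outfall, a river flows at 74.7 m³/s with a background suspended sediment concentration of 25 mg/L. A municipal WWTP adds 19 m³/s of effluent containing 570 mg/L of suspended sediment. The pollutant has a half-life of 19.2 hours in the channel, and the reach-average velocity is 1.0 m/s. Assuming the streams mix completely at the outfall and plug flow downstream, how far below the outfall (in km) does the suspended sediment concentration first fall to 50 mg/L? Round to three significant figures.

Conservation of mass: C = (74.70·25.00 + 19.00·570.0) / 93.70 = 12700/93.70 = 135.5 mg/L.
Half-life 19.2 h → k = ln 2 / 19.2 = 0.03610 h⁻¹ = 0.8664 d⁻¹.
Set 135.5·exp(−k·t) = 50 → t = ln(135.5/50)/k = 99420 s = 27.62 h.
Distance = v·t = 1.0·99420 = 99420 m = 99.42 km.

99.4 km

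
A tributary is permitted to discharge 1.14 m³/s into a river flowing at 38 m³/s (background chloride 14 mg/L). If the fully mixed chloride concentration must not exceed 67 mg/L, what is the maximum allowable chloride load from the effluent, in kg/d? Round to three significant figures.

Mass balance at the limit: 38.00·14.00 + 1.140·Cₑ = 39.14·67 → Cₑ = 1834 mg/L.
Load = 1.140 m³/s × 1834 g/m³ × 86 400 s/d = 180600 kg/d.

181000 kg/d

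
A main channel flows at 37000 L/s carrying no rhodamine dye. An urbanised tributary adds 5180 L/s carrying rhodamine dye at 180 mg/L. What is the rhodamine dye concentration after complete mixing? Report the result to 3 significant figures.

22.1 mg/L

Flow-weighted average: C = (37000·0 + 5180·180.0) / 42180 = 932400/42180 = 22.11 mg/L.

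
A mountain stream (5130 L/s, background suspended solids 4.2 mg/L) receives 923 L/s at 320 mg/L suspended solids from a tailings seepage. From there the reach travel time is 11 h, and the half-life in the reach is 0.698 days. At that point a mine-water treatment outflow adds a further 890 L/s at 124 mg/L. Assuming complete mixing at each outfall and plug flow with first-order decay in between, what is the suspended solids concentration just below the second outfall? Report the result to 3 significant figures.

After mixing, C = (5130·4.200 + 923.0·320.0) / 6053 = 316900/6053 = 52.36 mg/L; combined flow 6053 L/s.
Half-life 0.698 d → k = ln 2 / 0.698 = 0.9930 d⁻¹.
After decay, C = 52.36 × e^(−kt) = 52.36 × 0.6344 = 33.21 mg/L.
Second outfall: C = (6053·33.21 + 890.0·124.0)/6943 = 44.85 mg/L.

44.8 mg/L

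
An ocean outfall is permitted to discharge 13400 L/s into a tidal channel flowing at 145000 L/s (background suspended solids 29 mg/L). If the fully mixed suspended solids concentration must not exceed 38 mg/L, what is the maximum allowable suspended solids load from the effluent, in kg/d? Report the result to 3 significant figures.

Mass balance at the limit: 145000·29.00 + 13400·Cₑ = 158400·38 → Cₑ = 135.4 mg/L.
13400 L/s = 13.40 m³/s. Load = 13.40 m³/s × 135.4 g/m³ × 86 400 s/d = 156700 kg/d.

157000 kg/d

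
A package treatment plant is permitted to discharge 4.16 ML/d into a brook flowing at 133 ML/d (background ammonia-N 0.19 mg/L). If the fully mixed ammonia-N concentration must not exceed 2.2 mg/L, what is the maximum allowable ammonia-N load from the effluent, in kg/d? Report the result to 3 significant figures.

276 kg/d

Mass balance at the limit: 133.0·0.1900 + 4.160·Cₑ = 137.2·2.2 → Cₑ = 66.46 mg/L.
4.160 ML/d = 0.04815 m³/s. Load = 0.04815 m³/s × 66.46 g/m³ × 86 400 s/d = 276.5 kg/d.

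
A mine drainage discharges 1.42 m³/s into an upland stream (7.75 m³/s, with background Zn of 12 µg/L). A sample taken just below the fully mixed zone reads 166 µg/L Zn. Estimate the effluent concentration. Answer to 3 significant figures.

1010 µg/L

Mass balance: 7.750·12.00 + 1.420·Cₑ = 9.170·166.0
→ Cₑ = (9.170·166.0 − 7.750·12.00) / 1.420 = 1006 µg/L.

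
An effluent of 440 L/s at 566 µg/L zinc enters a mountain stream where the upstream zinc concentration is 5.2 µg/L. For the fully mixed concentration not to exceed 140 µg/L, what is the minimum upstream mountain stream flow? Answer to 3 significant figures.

Set C_mix = 140: (Q·5.200 + 440.0·566.0) / (Q + 440.0) = 140
→ Q = 440.0·(566.0 − 140)/(140 − 5.200) = 1391 L/s.

1390 L/s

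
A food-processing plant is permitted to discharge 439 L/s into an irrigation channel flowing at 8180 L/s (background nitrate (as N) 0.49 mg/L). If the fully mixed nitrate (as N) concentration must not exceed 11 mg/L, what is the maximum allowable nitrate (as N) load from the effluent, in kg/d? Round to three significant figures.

Mass balance at the limit: 8180·0.4900 + 439.0·Cₑ = 8619·11 → Cₑ = 206.8 mg/L.
439.0 L/s = 0.4390 m³/s. Load = 0.4390 m³/s × 206.8 g/m³ × 86 400 s/d = 7845 kg/d.

7850 kg/d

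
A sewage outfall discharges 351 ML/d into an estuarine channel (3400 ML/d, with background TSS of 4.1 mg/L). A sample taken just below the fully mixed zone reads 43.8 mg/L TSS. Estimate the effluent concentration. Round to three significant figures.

Mass balance: 3400·4.100 + 351.0·Cₑ = 3751·43.80
→ Cₑ = (3751·43.80 − 3400·4.100) / 351.0 = 428.4 mg/L.

428 mg/L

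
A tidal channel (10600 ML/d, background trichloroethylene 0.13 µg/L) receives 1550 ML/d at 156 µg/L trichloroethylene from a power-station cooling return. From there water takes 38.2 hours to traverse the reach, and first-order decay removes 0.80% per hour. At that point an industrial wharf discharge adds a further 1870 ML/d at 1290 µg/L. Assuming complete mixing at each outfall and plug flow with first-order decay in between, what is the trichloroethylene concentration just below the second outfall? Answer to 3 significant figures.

Conservation of mass: C = (10600·0.1300 + 1550·156.0) / 12150 = 243200/12150 = 20.01 µg/L; combined flow 12150 ML/d.
0.80%/h lost → k = −ln(1 − 0.008) = 0.008032 h⁻¹.
After decay, C = 20.01 × e^(−kt) = 20.01 × 0.7358 = 14.73 µg/L.
Second outfall: C = (12150·14.73 + 1870·1290)/14020 = 184.8 µg/L.

185 µg/L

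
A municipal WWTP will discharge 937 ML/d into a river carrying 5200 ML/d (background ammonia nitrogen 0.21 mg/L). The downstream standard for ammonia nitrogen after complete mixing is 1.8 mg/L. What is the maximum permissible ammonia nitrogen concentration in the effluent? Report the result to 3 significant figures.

10.6 mg/L

At the limit, (Qr·Cr + Qe·Cₑ)/(Qr + Qe) = 1.8:
Cₑ = (6137·1.8 − 5200·0.2100) / 937.0 = 10.62 mg/L.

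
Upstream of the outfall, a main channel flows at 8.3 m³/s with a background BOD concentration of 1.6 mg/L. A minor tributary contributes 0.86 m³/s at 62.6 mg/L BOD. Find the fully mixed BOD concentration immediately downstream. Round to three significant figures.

7.33 mg/L

Mixed concentration C = ΣQC/ΣQ = (8.300·1.600 + 0.8600·62.60) / 9.160 = 67.12/9.160 = 7.327 mg/L.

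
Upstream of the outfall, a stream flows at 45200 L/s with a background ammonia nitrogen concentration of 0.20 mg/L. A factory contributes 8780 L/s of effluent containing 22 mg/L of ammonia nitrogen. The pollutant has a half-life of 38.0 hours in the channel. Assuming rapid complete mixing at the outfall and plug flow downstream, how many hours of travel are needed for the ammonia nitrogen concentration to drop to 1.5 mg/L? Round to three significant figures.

After mixing, C = (45200·0.2000 + 8780·22.00) / 53980 = 202200/53980 = 3.746 mg/L.
Half-life 38.0 h → k = ln 2 / 38.0 = 0.01824 h⁻¹ = 0.4378 d⁻¹.
3.746·exp(−k·t) = 1.5 → t = ln(3.746/1.5)/k = 180600 s = 50.17 h.

50.2 h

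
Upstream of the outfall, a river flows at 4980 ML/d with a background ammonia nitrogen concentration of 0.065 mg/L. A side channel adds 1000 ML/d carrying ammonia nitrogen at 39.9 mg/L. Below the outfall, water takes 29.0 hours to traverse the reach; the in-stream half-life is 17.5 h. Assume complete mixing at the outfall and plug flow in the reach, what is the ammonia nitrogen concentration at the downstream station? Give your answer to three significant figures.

Mixed concentration C = ΣQC/ΣQ = (4980·0.06500 + 1000·39.90) / 5980 = 40220/5980 = 6.726 mg/L.
Half-life 17.5 h → k = ln 2 / 17.5 = 0.03961 h⁻¹ = 0.9506 d⁻¹.
Decay over the reach: 6.726·exp(−kt) = 6.726·0.3171 = 2.133 mg/L.

2.13 mg/L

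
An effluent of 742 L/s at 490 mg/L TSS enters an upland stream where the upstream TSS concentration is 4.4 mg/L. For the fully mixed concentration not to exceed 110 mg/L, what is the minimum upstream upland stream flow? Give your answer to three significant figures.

2670 L/s

Set C_mix = 110: (Q·4.400 + 742.0·490.0) / (Q + 742.0) = 110
→ Q = 742.0·(490.0 − 110)/(110 − 4.400) = 2670 L/s.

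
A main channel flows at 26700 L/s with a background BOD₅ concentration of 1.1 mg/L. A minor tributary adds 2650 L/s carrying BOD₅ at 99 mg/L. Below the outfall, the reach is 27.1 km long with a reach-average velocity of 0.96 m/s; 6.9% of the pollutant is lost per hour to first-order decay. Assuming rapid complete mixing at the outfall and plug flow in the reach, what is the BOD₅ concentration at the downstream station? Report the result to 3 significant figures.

5.67 mg/L

Flow-weighted average: C = (26700·1.100 + 2650·99.00) / 29350 = 291700/29350 = 9.939 mg/L.
Travel time t = 27.1·1000 / 0.96 = 28230 s = 7.841 h.
6.9%/h lost → k = −ln(1 − 0.069) = 0.07150 h⁻¹.
After decay, C = 9.939 × e^(−kt) = 9.939 × 0.5708 = 5.674 mg/L.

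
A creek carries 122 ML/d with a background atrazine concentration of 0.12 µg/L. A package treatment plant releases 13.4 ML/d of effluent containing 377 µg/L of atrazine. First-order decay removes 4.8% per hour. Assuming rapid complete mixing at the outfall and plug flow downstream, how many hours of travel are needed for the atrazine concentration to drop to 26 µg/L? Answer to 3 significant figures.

7.40 h

Conservation of mass: C = (122.0·0.1200 + 13.40·377.0) / 135.4 = 5066/135.4 = 37.42 µg/L.
4.8%/h lost → k = −ln(1 − 0.048) = 0.04919 h⁻¹.
37.42·exp(−k·t) = 26 → t = ln(37.42/26)/k = 26640 s = 7.401 h.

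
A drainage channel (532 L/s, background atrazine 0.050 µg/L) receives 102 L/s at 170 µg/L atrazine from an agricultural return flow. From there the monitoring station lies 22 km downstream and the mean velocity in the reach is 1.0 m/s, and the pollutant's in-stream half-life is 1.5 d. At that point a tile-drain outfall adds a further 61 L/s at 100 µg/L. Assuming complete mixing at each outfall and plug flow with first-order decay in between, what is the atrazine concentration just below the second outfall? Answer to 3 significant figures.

31.0 µg/L

After mixing, C = (532.0·0.05000 + 102.0·170.0) / 634.0 = 17370/634.0 = 27.39 µg/L; combined flow 634.0 L/s.
Travel time t = 22·1000 / 1.0 = 22000 s = 6.111 h.
Half-life 1.5 d → k = ln 2 / 1.5 = 0.4621 d⁻¹.
After decay, C = 27.39 × e^(−kt) = 27.39 × 0.8890 = 24.35 µg/L.
At the second outfall, C = (634.0·24.35 + 61.00·100.0) / (634.0 + 61.00) = 30.99 µg/L.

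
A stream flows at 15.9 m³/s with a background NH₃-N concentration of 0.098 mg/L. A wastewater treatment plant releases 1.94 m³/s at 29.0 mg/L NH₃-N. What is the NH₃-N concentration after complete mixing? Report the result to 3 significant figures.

After mixing, C = (15.90·0.09800 + 1.940·29.00) / 17.84 = 57.82/17.84 = 3.241 mg/L.

3.24 mg/L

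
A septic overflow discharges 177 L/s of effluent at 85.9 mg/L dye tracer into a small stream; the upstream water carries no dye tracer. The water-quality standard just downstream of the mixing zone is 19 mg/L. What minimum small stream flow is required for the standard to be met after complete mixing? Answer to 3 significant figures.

623 L/s

Set C_mix = 19: (Q·0 + 177.0·85.90) / (Q + 177.0) = 19
→ Q = 177.0·(85.90 − 19)/(19 − 0) = 623.2 L/s.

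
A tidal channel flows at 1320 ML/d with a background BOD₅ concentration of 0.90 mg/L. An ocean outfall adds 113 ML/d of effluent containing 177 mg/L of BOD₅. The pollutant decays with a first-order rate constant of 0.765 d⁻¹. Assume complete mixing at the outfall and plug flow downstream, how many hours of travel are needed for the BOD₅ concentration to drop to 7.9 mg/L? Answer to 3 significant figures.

After mixing, C = (1320·0.9000 + 113.0·177.0) / 1433 = 21190/1433 = 14.79 mg/L.
14.79·exp(−k·t) = 7.9 → t = ln(14.79/7.9)/k = 70800 s = 19.67 h.

19.7 h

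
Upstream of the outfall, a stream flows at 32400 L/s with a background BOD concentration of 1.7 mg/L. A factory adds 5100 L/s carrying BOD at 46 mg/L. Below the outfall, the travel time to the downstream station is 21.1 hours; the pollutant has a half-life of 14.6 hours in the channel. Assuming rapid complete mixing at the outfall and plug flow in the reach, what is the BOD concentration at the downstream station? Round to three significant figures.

2.84 mg/L

Flow-weighted average: C = (32400·1.700 + 5100·46.00) / 37500 = 289700/37500 = 7.725 mg/L.
Half-life 14.6 h → k = ln 2 / 14.6 = 0.04748 h⁻¹ = 1.139 d⁻¹.
Decay over the reach: 7.725·exp(−kt) = 7.725·0.3672 = 2.837 mg/L.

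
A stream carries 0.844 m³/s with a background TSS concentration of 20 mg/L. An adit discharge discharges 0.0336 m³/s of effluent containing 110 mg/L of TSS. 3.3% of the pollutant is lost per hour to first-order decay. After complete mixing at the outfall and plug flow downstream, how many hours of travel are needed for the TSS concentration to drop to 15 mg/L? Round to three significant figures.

Mass balance: C = (0.8440·20.00 + 0.03360·110.0) / 0.8776 = 20.58/0.8776 = 23.45 mg/L.
3.3%/h lost → k = −ln(1 − 0.033) = 0.03356 h⁻¹.
23.45·exp(−k·t) = 15 → t = ln(23.45/15)/k = 47920 s = 13.31 h.

13.3 h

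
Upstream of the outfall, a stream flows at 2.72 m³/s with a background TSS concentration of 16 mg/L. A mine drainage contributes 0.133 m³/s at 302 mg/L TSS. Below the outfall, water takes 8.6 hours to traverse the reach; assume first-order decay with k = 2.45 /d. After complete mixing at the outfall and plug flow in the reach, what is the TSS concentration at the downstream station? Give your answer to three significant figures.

Mixed concentration C = ΣQC/ΣQ = (2.720·16.00 + 0.1330·302.0) / 2.853 = 83.69/2.853 = 29.33 mg/L.
Decay over the reach: 29.33·exp(−kt) = 29.33·0.4156 = 12.19 mg/L.

12.2 mg/L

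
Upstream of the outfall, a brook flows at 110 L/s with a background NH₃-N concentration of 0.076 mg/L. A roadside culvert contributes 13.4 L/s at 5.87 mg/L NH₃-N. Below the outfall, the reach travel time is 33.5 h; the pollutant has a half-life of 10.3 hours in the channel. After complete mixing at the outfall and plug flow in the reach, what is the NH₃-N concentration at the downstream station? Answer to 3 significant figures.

0.0740 mg/L

Conservation of mass: C = (110.0·0.07600 + 13.40·5.870) / 123.4 = 87.02/123.4 = 0.7052 mg/L.
Half-life 10.3 h → k = ln 2 / 10.3 = 0.06730 h⁻¹ = 1.615 d⁻¹.
First-order decay: C = 0.7052·exp(−k·t) = 0.7052·0.1049 = 0.07400 mg/L.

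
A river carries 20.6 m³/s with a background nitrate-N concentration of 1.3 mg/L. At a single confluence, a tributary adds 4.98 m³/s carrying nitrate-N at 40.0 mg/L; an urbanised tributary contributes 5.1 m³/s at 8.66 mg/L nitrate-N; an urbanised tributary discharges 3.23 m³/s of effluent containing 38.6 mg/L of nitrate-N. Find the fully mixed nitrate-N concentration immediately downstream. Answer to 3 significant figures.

11.6 mg/L

Mass balance: C = (20.60·1.300 + 4.980·40.00 + 5.100·8.660 + 3.230·38.60) / 33.91 = 394.8/33.91 = 11.64 mg/L.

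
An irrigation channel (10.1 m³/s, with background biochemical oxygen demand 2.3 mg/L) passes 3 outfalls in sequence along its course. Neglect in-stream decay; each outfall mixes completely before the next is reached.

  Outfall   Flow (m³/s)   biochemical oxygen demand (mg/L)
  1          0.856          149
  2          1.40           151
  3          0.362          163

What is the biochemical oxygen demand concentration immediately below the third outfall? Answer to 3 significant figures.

Below outfall 1: Q → 10.96 m³/s, C = (10.10·2.300 + 0.8560·149.0)/10.96 = 13.76 mg/L.
Below outfall 2: Q → 12.36 m³/s, C = (10.96·13.76 + 1.400·151.0)/12.36 = 29.31 mg/L.
Below outfall 3: Q → 12.72 m³/s, C = (12.36·29.31 + 0.3620·163.0)/12.72 = 33.12 mg/L.

33.1 mg/L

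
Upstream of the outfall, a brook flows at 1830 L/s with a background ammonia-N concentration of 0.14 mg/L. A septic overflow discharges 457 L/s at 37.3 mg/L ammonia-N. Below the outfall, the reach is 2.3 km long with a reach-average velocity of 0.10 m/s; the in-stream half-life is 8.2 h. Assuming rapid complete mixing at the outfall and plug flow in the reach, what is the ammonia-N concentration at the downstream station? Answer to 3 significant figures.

Conservation of mass: C = (1830·0.1400 + 457.0·37.30) / 2287 = 17300/2287 = 7.566 mg/L.
Travel time t = 2.3·1000 / 0.10 = 23000 s = 6.389 h.
Half-life 8.2 h → k = ln 2 / 8.2 = 0.08453 h⁻¹ = 2.029 d⁻¹.
Applying C = C₀e^(−kt): 7.566 × 0.5827 = 4.409 mg/L.

4.41 mg/L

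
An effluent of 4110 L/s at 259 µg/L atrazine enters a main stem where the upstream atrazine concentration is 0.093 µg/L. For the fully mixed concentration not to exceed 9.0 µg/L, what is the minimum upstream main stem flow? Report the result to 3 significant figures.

Set C_mix = 9.0: (Q·0.09300 + 4110·259.0) / (Q + 4110) = 9.0
→ Q = 4110·(259.0 − 9.0)/(9.0 − 0.09300) = 115400 L/s.

115000 L/s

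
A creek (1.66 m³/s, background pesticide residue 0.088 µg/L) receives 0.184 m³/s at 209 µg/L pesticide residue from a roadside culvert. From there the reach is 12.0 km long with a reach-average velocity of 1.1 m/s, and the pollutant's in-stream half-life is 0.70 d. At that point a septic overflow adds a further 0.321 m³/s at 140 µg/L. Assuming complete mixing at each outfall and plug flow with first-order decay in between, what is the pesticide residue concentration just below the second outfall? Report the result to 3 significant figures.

36.5 µg/L

Conservation of mass: C = (1.660·0.08800 + 0.1840·209.0) / 1.844 = 38.60/1.844 = 20.93 µg/L; combined flow 1.844 m³/s.
Travel time t = 12.0·1000 / 1.1 = 10910 s = 3.030 h.
Half-life 0.70 d → k = ln 2 / 0.70 = 0.9902 d⁻¹.
Applying C = C₀e^(−kt): 20.93 × 0.8825 = 18.47 µg/L.
At the second outfall, C = (1.844·18.47 + 0.3210·140.0) / (1.844 + 0.3210) = 36.49 µg/L.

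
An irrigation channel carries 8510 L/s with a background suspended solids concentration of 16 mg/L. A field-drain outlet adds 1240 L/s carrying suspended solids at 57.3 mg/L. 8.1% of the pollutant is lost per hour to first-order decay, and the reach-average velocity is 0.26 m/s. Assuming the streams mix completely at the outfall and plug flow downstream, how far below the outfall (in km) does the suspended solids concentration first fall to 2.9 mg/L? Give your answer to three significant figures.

22.1 km

Conservation of mass: C = (8510·16.00 + 1240·57.30) / 9750 = 207200/9750 = 21.25 mg/L.
8.1%/h lost → k = −ln(1 − 0.081) = 0.08447 h⁻¹.
Set 21.25·exp(−k·t) = 2.9 → t = ln(21.25/2.9)/k = 84890 s = 23.58 h.
Distance = v·t = 0.26·84890 = 22070 m = 22.07 km.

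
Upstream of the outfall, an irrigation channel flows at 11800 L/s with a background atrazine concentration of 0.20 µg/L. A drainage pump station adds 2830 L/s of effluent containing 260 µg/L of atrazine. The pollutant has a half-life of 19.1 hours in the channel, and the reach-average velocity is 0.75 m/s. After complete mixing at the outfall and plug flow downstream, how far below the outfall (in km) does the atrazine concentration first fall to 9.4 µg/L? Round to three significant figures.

125 km

After mixing, C = (11800·0.2000 + 2830·260.0) / 14630 = 738200/14630 = 50.46 µg/L.
Half-life 19.1 h → k = ln 2 / 19.1 = 0.03629 h⁻¹ = 0.8710 d⁻¹.
Set 50.46·exp(−k·t) = 9.4 → t = ln(50.46/9.4)/k = 166700 s = 46.30 h.
Distance = v·t = 0.75·166700 = 125000 m = 125.0 km.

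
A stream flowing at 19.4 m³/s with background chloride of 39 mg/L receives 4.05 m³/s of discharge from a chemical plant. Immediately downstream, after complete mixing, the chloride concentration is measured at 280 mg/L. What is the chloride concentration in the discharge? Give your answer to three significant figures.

1430 mg/L

Mass balance: 19.40·39.00 + 4.050·Cₑ = 23.45·280.0
→ Cₑ = (23.45·280.0 − 19.40·39.00) / 4.050 = 1434 mg/L.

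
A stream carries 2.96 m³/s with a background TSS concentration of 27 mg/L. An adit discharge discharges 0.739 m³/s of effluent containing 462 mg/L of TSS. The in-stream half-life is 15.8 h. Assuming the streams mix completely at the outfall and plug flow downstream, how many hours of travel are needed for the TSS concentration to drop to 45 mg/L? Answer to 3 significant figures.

Mass balance: C = (2.960·27.00 + 0.7390·462.0) / 3.699 = 421.3/3.699 = 113.9 mg/L.
Half-life 15.8 h → k = ln 2 / 15.8 = 0.04387 h⁻¹ = 1.053 d⁻¹.
113.9·exp(−k·t) = 45 → t = ln(113.9/45)/k = 76210 s = 21.17 h.

21.2 h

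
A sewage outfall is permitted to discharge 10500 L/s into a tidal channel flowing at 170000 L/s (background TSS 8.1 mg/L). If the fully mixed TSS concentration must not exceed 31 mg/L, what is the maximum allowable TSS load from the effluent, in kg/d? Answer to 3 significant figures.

364000 kg/d

Mass balance at the limit: 170000·8.100 + 10500·Cₑ = 180500·31 → Cₑ = 401.8 mg/L.
10500 L/s = 10.50 m³/s. Load = 10.50 m³/s × 401.8 g/m³ × 86 400 s/d = 364500 kg/d.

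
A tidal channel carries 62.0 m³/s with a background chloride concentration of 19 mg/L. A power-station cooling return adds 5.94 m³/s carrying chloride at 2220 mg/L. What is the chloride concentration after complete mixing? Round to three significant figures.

211 mg/L

After mixing, C = (62.00·19.00 + 5.940·2220) / 67.94 = 14360/67.94 = 211.4 mg/L.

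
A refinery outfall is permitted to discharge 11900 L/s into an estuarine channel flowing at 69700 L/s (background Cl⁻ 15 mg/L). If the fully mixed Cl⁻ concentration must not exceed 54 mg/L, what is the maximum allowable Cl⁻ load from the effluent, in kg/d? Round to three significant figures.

Mass balance at the limit: 69700·15.00 + 11900·Cₑ = 81600·54 → Cₑ = 282.4 mg/L.
11900 L/s = 11.90 m³/s. Load = 11.90 m³/s × 282.4 g/m³ × 86 400 s/d = 290400 kg/d.

290000 kg/d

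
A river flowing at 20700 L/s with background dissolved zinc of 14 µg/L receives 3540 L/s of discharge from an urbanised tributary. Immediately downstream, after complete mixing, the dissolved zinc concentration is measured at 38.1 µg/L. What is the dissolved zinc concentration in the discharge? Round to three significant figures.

179 µg/L

Mass balance: 20700·14.00 + 3540·Cₑ = 24240·38.10
→ Cₑ = (24240·38.10 − 20700·14.00) / 3540 = 179.0 µg/L.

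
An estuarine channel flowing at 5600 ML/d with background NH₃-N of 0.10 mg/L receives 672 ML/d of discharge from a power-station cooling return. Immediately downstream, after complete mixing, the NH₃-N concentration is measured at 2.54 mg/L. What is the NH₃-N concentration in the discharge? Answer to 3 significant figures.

Mass balance: 5600·0.1000 + 672.0·Cₑ = 6272·2.540
→ Cₑ = (6272·2.540 − 5600·0.1000) / 672.0 = 22.87 mg/L.

22.9 mg/L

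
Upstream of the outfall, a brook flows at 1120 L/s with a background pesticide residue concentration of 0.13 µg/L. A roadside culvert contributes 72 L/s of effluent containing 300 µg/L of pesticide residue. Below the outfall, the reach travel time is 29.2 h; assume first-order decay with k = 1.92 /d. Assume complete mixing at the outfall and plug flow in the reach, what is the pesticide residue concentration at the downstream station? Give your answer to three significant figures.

Flow-weighted average: C = (1120·0.1300 + 72.00·300.0) / 1192 = 21750/1192 = 18.24 µg/L.
After decay, C = 18.24 × e^(−kt) = 18.24 × 0.09671 = 1.764 µg/L.

1.76 µg/L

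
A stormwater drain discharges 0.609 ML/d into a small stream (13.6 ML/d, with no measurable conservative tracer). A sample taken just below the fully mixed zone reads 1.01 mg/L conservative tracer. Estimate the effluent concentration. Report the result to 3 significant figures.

Mass balance: 13.60·0 + 0.6090·Cₑ = 14.21·1.010
→ Cₑ = (14.21·1.010 − 13.60·0) / 0.6090 = 23.57 mg/L.

23.6 mg/L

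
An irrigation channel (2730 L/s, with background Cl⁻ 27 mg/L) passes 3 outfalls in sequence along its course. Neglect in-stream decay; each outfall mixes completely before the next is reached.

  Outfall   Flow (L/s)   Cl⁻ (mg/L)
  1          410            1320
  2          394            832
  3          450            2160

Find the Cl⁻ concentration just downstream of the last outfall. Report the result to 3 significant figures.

After outfall 1: Q = 2730 + 410.0 = 3140 L/s; C = (2730·27.00 + 410.0·1320)/3140 = 195.8 mg/L.
After outfall 2: Q = 3140 + 394.0 = 3534 L/s; C = (3140·195.8 + 394.0·832.0)/3534 = 266.8 mg/L.
After outfall 3: Q = 3534 + 450.0 = 3984 L/s; C = (3534·266.8 + 450.0·2160)/3984 = 480.6 mg/L.

481 mg/L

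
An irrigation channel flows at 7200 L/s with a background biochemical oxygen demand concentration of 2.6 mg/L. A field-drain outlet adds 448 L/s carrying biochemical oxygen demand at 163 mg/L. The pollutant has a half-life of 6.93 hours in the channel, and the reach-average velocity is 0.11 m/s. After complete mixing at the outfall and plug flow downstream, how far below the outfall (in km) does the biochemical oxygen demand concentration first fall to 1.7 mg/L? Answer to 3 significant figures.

7.74 km

After mixing, C = (7200·2.600 + 448.0·163.0) / 7648 = 91740/7648 = 12.00 mg/L.
Half-life 6.93 h → k = ln 2 / 6.93 = 0.1000 h⁻¹ = 2.401 d⁻¹.
Set 12.00·exp(−k·t) = 1.7 → t = ln(12.00/1.7)/k = 70330 s = 19.54 h.
Distance = v·t = 0.11·70330 = 7736 m = 7.736 km.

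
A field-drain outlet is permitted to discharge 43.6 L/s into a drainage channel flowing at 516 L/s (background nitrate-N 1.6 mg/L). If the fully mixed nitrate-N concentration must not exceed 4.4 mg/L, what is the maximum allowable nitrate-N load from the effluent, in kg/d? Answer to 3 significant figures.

141 kg/d

Mass balance at the limit: 516.0·1.600 + 43.60·Cₑ = 559.6·4.4 → Cₑ = 37.54 mg/L.
43.60 L/s = 0.04360 m³/s. Load = 0.04360 m³/s × 37.54 g/m³ × 86 400 s/d = 141.4 kg/d.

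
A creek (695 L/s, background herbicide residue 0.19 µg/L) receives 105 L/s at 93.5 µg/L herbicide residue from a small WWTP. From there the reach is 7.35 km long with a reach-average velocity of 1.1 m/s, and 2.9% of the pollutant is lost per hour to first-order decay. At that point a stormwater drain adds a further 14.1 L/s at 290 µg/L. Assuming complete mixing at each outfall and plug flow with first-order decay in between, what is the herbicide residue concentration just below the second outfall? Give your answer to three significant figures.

16.6 µg/L

Flow-weighted average: C = (695.0·0.1900 + 105.0·93.50) / 800.0 = 9950/800.0 = 12.44 µg/L; combined flow 800.0 L/s.
Travel time t = 7.35·1000 / 1.1 = 6682 s = 1.856 h.
2.9%/h lost → k = −ln(1 − 0.029) = 0.02943 h⁻¹.
After decay, C = 12.44 × e^(−kt) = 12.44 × 0.9468 = 11.78 µg/L.
Second outfall: C = (800.0·11.78 + 14.10·290.0)/814.1 = 16.59 µg/L.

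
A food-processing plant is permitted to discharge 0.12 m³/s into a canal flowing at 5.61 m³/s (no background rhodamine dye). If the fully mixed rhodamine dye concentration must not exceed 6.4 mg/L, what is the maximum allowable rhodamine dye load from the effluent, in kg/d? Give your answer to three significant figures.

Mass balance at the limit: 5.610·0 + 0.1200·Cₑ = 5.730·6.4 → Cₑ = 305.6 mg/L.
Load = 0.1200 m³/s × 305.6 g/m³ × 86 400 s/d = 3168 kg/d.

3170 kg/d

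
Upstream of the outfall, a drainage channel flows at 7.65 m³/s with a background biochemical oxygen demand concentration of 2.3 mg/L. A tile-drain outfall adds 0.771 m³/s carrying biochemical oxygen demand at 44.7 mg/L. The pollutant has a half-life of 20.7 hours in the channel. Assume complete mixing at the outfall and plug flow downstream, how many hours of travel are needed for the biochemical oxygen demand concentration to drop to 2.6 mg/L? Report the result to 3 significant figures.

25.9 h

Conservation of mass: C = (7.650·2.300 + 0.7710·44.70) / 8.421 = 52.06/8.421 = 6.182 mg/L.
Half-life 20.7 h → k = ln 2 / 20.7 = 0.03349 h⁻¹ = 0.8036 d⁻¹.
6.182·exp(−k·t) = 2.6 → t = ln(6.182/2.6)/k = 93120 s = 25.87 h.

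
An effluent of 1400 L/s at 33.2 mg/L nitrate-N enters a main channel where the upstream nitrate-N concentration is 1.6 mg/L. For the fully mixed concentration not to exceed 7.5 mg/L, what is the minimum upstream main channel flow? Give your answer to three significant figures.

Set C_mix = 7.5: (Q·1.600 + 1400·33.20) / (Q + 1400) = 7.5
→ Q = 1400·(33.20 − 7.5)/(7.5 − 1.600) = 6098 L/s.

6100 L/s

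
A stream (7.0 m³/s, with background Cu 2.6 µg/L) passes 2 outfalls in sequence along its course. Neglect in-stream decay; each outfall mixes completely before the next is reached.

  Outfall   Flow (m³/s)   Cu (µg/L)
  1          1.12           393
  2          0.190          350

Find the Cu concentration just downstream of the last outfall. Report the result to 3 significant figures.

Outfall 1: combined Q = 8.120 m³/s; C = (7.000·2.600 + 1.120·393.0)/8.120 = 56.45 µg/L.
Outfall 2: combined Q = 8.310 m³/s; C = (8.120·56.45 + 0.1900·350.0)/8.310 = 63.16 µg/L.

63.2 µg/L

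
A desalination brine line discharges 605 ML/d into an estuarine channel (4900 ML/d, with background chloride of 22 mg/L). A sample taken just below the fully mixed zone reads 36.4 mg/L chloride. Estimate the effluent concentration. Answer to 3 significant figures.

153 mg/L

Mass balance: 4900·22.00 + 605.0·Cₑ = 5505·36.40
→ Cₑ = (5505·36.40 − 4900·22.00) / 605.0 = 153.0 mg/L.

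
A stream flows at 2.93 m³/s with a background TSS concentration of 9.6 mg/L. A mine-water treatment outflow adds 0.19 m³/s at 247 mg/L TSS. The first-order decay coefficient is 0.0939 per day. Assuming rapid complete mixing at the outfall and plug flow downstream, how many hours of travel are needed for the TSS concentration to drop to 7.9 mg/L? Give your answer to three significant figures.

Mixed concentration C = ΣQC/ΣQ = (2.930·9.600 + 0.1900·247.0) / 3.120 = 75.06/3.120 = 24.06 mg/L.
24.06·exp(−k·t) = 7.9 → t = ln(24.06/7.9)/k = 1025000 s = 284.6 h.

285 h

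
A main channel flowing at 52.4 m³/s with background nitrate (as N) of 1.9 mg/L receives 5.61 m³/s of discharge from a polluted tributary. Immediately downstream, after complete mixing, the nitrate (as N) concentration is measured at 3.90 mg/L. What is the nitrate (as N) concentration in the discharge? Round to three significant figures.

Mass balance: 52.40·1.900 + 5.610·Cₑ = 58.01·3.900
→ Cₑ = (58.01·3.900 − 52.40·1.900) / 5.610 = 22.58 mg/L.

22.6 mg/L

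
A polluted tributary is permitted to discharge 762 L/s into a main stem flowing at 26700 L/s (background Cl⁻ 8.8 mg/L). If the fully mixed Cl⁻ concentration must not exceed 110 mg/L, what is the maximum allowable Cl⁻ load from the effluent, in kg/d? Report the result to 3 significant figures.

241000 kg/d

Mass balance at the limit: 26700·8.800 + 762.0·Cₑ = 27460·110 → Cₑ = 3656 mg/L.
762.0 L/s = 0.7620 m³/s. Load = 0.7620 m³/s × 3656 g/m³ × 86 400 s/d = 240700 kg/d.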